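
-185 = -185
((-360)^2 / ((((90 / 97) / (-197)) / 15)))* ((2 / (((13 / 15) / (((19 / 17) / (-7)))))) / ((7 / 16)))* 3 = 11292960384000 / 10829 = 1042844250.07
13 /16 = 0.81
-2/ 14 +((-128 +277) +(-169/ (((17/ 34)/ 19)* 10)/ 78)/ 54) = 1686311/ 11340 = 148.70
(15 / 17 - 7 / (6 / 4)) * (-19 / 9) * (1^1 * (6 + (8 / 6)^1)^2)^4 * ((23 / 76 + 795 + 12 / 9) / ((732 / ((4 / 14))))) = 240460377603388448 / 11573190657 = 20777362.50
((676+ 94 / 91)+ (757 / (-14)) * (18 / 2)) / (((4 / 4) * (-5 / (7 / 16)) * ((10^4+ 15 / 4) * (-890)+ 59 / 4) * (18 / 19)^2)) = 12509011 / 6000127267680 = 0.00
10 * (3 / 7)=4.29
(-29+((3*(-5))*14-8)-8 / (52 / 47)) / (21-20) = -3305 / 13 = -254.23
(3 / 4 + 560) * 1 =2243 / 4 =560.75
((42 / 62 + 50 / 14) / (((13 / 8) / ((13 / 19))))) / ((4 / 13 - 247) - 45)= -5993 / 977151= -0.01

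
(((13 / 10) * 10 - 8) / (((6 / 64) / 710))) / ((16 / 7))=49700 / 3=16566.67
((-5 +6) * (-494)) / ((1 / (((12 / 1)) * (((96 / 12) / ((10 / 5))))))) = -23712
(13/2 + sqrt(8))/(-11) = -13/22 - 2 * sqrt(2)/11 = -0.85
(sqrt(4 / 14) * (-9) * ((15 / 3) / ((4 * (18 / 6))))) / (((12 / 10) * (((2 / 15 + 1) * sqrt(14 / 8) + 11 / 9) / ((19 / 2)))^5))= -1902986171802311591363203125 * sqrt(2) / 67956278415148378456 + 2517359044251450327908203125 * sqrt(14) / 237846974453019324596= -865.78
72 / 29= 2.48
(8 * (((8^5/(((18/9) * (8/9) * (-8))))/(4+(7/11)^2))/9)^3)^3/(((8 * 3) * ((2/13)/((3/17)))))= -840190949400395385391477174794564594040832/4539943523554528577789977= -185066387949815644.54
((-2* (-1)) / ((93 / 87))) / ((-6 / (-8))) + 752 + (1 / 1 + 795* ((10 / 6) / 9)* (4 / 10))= 227213 / 279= 814.38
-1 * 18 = -18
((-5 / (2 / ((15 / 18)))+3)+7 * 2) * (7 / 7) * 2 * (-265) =-7905.83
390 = 390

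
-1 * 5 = -5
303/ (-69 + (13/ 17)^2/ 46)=-4028082/ 917117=-4.39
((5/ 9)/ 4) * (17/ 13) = 85/ 468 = 0.18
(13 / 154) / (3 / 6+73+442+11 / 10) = 0.00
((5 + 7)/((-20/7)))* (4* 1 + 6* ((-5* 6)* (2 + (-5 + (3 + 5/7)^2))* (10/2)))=1427712/35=40791.77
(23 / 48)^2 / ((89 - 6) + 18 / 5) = 2645 / 997632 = 0.00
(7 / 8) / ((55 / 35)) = 49 / 88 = 0.56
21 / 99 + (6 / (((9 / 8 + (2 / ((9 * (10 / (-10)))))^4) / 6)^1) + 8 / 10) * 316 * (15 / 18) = 16832158663 / 1952841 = 8619.32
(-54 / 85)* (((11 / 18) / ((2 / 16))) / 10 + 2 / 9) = -192 / 425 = -0.45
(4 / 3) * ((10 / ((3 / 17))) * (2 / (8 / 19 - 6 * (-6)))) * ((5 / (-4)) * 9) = -8075 / 173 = -46.68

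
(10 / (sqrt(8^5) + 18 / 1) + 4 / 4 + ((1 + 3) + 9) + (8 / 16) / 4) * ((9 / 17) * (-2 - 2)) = -8245647 / 275774 - 11520 * sqrt(2) / 137887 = -30.02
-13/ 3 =-4.33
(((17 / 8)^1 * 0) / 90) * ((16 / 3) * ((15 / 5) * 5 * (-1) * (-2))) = 0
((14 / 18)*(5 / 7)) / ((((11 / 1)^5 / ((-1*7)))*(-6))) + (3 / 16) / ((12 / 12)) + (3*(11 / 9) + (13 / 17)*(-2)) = 2749628483 / 1182758544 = 2.32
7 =7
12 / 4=3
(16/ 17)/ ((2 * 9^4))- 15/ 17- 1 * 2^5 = -32.88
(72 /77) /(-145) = -0.01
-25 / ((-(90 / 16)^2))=0.79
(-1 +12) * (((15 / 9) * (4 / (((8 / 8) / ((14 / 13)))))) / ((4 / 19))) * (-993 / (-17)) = 4842530 / 221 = 21911.90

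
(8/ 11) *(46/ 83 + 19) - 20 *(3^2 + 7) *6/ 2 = -863496/ 913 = -945.78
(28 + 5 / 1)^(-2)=1 / 1089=0.00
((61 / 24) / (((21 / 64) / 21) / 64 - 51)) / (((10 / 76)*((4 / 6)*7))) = -593408 / 7311325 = -0.08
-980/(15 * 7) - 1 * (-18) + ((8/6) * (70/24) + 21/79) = 9116/711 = 12.82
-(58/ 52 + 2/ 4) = -21/ 13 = -1.62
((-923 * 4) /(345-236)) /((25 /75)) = -11076 /109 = -101.61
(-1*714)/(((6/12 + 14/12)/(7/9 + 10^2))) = -215866/5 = -43173.20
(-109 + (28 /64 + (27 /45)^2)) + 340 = 92719 /400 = 231.80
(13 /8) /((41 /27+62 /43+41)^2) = 1347921 /1603001504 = 0.00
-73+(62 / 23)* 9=-1121 / 23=-48.74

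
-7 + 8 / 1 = 1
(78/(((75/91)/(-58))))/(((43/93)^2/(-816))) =968498137152/46225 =20951825.57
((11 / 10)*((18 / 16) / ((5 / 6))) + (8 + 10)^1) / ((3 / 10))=1299 / 20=64.95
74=74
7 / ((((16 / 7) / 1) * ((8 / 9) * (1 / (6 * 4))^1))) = 1323 / 16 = 82.69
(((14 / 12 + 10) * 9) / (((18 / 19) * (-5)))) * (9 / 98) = -3819 / 1960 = -1.95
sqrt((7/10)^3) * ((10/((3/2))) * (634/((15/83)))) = 13697.20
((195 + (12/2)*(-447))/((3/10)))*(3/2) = -12435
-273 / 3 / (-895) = 91 / 895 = 0.10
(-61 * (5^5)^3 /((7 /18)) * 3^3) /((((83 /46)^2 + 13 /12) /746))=-535552348205566406250 /24101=-22221167097031924.25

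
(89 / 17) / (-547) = -89 / 9299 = -0.01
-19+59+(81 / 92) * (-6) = 1597 / 46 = 34.72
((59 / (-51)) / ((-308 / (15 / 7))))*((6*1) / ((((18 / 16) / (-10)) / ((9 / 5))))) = -7080 / 9163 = -0.77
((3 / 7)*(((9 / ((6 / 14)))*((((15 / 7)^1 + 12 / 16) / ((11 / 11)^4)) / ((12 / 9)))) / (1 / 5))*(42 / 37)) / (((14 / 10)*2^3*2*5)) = 32805 / 33152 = 0.99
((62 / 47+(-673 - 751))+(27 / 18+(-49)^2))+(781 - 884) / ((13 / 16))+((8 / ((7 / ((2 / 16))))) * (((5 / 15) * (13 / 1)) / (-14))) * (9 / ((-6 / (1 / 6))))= 612955019 / 718536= 853.06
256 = 256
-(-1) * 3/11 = 0.27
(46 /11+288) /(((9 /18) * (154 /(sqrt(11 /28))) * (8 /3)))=0.89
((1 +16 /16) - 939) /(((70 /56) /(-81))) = 303588 /5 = 60717.60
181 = 181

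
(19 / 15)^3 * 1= 6859 / 3375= 2.03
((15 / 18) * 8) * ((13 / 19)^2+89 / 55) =55232 / 3971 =13.91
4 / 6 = 2 / 3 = 0.67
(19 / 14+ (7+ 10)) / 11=1.67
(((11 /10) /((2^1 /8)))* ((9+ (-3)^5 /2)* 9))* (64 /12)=-23760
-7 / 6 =-1.17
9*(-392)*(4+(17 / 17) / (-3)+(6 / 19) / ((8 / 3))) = -253722 / 19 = -13353.79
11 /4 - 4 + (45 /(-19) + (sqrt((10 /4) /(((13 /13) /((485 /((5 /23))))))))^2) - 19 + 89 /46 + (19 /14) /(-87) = 5915392229 /1064532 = 5556.80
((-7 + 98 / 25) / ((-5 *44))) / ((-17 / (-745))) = 1043 / 1700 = 0.61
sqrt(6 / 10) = sqrt(15) / 5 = 0.77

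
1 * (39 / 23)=39 / 23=1.70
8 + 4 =12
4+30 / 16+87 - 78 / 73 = 53615 / 584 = 91.81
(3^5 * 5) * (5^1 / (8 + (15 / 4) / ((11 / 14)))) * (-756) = -101039400 / 281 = -359570.82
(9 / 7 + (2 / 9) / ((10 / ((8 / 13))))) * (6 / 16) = 0.49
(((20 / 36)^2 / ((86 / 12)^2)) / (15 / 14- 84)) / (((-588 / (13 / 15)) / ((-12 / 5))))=-104 / 405724221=-0.00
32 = 32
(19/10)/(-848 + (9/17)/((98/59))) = -15827/7061185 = -0.00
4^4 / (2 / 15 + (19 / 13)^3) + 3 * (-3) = 7470969 / 107279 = 69.64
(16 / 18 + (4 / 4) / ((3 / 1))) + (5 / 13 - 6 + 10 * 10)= 11186 / 117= 95.61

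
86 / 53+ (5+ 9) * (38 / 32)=7737 / 424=18.25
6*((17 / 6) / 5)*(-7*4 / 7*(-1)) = 68 / 5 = 13.60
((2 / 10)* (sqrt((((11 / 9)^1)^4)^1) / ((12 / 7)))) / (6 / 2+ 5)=847 / 38880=0.02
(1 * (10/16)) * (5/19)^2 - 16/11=-44833/31768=-1.41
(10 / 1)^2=100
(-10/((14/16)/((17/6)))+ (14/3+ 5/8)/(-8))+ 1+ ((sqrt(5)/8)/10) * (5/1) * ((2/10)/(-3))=-32.05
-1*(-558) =558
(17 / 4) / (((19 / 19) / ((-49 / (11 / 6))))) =-2499 / 22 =-113.59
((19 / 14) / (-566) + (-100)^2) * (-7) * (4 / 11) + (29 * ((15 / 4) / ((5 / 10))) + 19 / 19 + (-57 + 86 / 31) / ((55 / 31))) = -786549351 / 31130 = -25266.60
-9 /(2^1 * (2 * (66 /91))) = -273 /88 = -3.10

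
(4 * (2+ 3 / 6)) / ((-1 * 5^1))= -2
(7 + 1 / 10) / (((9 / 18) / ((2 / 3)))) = 142 / 15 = 9.47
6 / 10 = 3 / 5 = 0.60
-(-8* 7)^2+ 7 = -3129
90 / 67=1.34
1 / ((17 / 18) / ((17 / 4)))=9 / 2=4.50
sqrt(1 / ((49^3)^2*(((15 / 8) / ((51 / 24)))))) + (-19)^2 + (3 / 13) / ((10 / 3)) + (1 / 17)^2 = sqrt(255) / 1764735 + 13565501 / 37570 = 361.07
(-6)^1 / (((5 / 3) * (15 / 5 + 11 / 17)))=-153 / 155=-0.99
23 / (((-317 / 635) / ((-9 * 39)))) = 5126355 / 317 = 16171.47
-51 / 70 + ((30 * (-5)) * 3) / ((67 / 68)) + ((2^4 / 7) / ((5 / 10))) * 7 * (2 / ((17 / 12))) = -32870169 / 79730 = -412.27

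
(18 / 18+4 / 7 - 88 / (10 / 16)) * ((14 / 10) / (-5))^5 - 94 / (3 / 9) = -13757831177 / 48828125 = -281.76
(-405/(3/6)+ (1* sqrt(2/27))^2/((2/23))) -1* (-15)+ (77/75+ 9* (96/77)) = -40639289/51975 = -781.90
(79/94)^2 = 6241/8836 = 0.71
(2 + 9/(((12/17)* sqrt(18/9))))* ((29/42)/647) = 29/13587 + 493* sqrt(2)/72464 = 0.01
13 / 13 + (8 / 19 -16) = -277 / 19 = -14.58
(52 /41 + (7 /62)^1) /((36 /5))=17555 /91512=0.19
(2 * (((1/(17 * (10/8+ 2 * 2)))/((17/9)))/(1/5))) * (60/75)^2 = 384/10115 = 0.04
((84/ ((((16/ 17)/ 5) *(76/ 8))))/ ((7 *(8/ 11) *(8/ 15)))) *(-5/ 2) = -210375/ 4864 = -43.25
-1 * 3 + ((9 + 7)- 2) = 11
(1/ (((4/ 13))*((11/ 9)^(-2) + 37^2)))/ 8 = 1573/ 5303360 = 0.00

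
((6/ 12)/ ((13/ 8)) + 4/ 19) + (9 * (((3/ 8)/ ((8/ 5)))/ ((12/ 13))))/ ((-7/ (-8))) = 173167/ 55328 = 3.13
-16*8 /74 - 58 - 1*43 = -3801 /37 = -102.73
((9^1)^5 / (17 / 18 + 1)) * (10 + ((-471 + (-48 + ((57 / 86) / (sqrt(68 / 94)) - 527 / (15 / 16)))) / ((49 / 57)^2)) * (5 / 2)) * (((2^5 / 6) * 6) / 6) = -49643649770832 / 84035 + 131225537484 * sqrt(1598) / 12285917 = -590322713.12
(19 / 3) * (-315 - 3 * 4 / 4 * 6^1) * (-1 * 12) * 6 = 151848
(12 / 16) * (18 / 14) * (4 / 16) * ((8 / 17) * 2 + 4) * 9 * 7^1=5103 / 68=75.04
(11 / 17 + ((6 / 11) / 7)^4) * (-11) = -386705483 / 54327427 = -7.12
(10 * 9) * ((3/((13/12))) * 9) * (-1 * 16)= -466560/13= -35889.23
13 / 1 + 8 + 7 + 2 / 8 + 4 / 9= 1033 / 36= 28.69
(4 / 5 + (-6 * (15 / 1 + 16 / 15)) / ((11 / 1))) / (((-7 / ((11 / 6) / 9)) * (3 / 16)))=1168 / 945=1.24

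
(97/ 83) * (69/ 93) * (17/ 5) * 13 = 493051/ 12865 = 38.32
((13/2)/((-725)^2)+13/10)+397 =398.30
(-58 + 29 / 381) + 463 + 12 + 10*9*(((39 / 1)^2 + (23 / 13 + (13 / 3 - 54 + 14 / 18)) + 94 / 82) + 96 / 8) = 27262444168 / 203073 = 134249.48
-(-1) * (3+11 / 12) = 47 / 12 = 3.92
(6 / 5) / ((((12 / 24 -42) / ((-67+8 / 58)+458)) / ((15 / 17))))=-408348 / 40919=-9.98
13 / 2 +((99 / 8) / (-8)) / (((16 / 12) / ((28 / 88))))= 3139 / 512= 6.13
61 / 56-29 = -1563 / 56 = -27.91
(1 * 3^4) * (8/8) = 81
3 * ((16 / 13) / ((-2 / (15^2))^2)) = 607500 / 13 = 46730.77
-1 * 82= -82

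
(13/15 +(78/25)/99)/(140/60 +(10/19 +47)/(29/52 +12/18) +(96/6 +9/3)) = 2689089/180086500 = 0.01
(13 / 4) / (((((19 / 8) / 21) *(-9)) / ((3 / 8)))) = -91 / 76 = -1.20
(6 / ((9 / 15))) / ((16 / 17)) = 85 / 8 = 10.62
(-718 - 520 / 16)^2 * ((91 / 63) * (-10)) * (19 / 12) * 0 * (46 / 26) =0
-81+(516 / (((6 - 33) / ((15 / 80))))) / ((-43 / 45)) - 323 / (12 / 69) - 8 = -1942.50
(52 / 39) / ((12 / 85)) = 85 / 9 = 9.44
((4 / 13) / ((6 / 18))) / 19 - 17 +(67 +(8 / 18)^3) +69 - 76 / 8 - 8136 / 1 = -2890502227 / 360126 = -8026.36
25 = 25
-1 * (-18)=18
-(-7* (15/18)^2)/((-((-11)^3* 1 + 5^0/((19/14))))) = 133/36396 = 0.00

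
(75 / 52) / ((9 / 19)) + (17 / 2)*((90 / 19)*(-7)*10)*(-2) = 16716625 / 2964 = 5639.89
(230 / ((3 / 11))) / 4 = 210.83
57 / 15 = 19 / 5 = 3.80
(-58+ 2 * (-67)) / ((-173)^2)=-192 / 29929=-0.01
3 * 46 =138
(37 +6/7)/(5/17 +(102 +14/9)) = 40545/111223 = 0.36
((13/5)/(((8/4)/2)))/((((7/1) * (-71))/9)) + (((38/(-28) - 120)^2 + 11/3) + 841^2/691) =2272452897287/144239340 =15754.74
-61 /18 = -3.39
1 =1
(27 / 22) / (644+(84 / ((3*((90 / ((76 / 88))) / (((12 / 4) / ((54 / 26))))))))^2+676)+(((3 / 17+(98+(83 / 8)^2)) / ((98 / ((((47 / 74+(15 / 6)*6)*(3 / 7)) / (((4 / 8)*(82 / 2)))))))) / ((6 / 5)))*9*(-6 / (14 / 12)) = -2749174942134034594665 / 103830641759844387136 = -26.48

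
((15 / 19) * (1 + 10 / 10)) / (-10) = -0.16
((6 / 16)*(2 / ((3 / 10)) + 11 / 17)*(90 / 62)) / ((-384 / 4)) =-5595 / 134912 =-0.04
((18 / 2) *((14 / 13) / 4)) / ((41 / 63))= 3969 / 1066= 3.72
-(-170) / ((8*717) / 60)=425 / 239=1.78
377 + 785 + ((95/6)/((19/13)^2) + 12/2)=133997/114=1175.41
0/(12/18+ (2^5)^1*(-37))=0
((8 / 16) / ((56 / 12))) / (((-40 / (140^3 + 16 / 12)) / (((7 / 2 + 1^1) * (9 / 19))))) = -166698081 / 10640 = -15667.11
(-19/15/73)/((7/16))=-304/7665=-0.04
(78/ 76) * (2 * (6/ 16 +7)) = 2301/ 152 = 15.14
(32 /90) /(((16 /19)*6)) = 19 /270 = 0.07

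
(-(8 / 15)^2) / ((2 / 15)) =-32 / 15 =-2.13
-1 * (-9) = 9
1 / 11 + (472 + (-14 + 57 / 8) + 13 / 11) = 41043 / 88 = 466.40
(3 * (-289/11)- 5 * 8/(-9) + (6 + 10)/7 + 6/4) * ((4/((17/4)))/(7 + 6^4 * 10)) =-46040/8986131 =-0.01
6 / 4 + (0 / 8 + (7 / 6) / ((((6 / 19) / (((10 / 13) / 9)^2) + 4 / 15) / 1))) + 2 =874377 / 247922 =3.53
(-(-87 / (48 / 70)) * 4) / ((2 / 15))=15225 / 4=3806.25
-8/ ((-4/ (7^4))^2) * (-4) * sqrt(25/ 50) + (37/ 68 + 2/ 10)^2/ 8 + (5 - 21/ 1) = -14732791/ 924800 + 5764801 * sqrt(2) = 8152643.83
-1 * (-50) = 50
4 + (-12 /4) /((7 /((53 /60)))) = 507 /140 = 3.62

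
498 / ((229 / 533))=265434 / 229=1159.10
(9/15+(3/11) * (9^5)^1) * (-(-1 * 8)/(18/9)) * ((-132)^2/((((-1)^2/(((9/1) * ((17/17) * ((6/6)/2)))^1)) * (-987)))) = -8418339072/1645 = -5117531.35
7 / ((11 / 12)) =84 / 11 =7.64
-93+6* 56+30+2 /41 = 11195 /41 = 273.05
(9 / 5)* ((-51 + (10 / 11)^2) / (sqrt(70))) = -54639* sqrt(70) / 42350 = -10.79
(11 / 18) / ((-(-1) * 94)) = 0.01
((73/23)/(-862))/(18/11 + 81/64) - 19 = -384818617/20252259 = -19.00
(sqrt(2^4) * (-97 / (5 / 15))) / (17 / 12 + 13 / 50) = -349200 / 503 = -694.23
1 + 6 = 7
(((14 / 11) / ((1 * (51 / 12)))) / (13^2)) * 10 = 560 / 31603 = 0.02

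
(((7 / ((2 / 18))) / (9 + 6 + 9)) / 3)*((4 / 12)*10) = 35 / 12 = 2.92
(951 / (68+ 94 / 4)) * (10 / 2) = 3170 / 61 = 51.97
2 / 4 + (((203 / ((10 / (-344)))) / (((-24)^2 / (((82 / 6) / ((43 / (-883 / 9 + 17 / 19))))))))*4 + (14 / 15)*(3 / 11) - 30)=746135647 / 507870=1469.15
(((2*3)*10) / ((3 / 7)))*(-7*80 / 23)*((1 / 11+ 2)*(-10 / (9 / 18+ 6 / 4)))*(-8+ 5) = -1176000 / 11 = -106909.09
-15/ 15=-1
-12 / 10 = -6 / 5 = -1.20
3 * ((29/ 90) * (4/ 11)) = 0.35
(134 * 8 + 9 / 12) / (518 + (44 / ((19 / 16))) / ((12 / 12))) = 81529 / 42184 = 1.93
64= 64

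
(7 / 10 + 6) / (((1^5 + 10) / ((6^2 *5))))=1206 / 11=109.64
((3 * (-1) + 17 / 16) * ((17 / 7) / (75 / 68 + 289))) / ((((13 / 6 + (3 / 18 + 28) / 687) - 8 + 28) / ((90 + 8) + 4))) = -941689449 / 12640667060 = -0.07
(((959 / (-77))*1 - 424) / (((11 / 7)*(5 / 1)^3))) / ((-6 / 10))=33607 / 9075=3.70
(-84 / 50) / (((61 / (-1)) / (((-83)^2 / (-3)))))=-96446 / 1525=-63.24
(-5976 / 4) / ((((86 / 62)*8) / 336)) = -1945188 / 43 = -45236.93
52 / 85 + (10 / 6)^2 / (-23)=8639 / 17595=0.49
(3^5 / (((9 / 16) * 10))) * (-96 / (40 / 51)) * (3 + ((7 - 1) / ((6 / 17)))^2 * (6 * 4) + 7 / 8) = -917395956 / 25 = -36695838.24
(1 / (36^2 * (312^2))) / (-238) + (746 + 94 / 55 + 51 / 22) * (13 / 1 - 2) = 1238599475463163 / 150127810560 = 8250.30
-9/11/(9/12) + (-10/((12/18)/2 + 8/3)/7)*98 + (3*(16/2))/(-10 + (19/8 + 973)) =-12165112/254859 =-47.73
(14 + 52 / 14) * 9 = 1116 / 7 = 159.43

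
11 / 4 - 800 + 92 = -2821 / 4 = -705.25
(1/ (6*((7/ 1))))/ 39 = 1/ 1638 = 0.00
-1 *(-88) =88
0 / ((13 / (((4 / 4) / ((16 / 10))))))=0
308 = 308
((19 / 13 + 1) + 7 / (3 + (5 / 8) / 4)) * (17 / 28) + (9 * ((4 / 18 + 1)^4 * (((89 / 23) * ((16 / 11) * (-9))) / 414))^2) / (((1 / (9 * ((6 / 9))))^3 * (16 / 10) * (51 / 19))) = 850172950107671104 / 23236894605713607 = 36.59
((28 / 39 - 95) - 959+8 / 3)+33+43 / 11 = -144960 / 143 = -1013.71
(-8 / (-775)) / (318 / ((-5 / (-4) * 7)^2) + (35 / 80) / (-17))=106624 / 42636191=0.00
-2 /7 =-0.29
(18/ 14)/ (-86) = -9/ 602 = -0.01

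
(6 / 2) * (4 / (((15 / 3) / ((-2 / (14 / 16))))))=-5.49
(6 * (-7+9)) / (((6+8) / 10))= 60 / 7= 8.57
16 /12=4 /3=1.33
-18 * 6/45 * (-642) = 7704/5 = 1540.80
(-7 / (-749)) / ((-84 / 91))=-13 / 1284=-0.01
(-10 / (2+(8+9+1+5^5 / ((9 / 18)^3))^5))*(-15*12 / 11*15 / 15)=60 / 3593638367536478759509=0.00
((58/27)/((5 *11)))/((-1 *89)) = -58/132165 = -0.00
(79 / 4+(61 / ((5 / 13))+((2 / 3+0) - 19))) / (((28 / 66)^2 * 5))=3485163 / 19600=177.81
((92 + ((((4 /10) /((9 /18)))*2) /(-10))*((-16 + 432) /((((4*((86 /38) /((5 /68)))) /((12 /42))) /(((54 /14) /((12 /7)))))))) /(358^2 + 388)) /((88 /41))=3004439 /9044758030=0.00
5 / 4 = 1.25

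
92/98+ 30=1516/49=30.94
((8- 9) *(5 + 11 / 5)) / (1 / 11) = -396 / 5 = -79.20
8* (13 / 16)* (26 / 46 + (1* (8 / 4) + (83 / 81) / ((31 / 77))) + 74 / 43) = 44.40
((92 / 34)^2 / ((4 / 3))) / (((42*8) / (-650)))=-171925 / 16184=-10.62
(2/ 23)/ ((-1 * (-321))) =2/ 7383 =0.00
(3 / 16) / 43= 3 / 688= 0.00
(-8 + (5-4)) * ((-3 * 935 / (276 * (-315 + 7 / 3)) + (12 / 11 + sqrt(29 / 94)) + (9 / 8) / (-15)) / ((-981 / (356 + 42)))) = 1393 * sqrt(2726) / 46107 + 27506576 / 9238295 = 4.55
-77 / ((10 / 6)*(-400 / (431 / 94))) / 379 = 99561 / 71252000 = 0.00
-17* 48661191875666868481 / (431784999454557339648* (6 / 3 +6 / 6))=-0.64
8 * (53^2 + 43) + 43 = 22859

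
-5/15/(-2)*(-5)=-5/6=-0.83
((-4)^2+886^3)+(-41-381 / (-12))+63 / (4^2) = 695506466.69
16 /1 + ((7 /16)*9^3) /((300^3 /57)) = 16.00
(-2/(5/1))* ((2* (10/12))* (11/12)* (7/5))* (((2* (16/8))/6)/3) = -0.19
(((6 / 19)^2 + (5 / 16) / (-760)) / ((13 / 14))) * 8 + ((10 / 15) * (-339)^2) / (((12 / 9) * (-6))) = -9575.89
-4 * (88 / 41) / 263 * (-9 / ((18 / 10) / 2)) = 3520 / 10783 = 0.33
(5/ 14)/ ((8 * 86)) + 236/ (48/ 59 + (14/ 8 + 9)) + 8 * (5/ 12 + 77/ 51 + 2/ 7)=17028366813/ 446857376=38.11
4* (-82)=-328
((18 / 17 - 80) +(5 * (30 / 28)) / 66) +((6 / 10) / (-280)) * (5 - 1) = -78.87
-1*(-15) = 15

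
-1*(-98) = 98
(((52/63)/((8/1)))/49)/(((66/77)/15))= 65/1764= 0.04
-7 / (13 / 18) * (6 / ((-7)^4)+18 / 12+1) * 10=-1081530 / 4459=-242.55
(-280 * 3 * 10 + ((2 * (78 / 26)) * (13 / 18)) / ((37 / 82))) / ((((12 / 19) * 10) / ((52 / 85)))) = -115019749 / 141525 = -812.72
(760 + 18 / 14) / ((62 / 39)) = 207831 / 434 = 478.87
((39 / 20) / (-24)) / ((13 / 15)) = -3 / 32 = -0.09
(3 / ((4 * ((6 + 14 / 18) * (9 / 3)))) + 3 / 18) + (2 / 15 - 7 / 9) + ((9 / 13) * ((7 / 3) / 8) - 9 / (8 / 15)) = -610712 / 35685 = -17.11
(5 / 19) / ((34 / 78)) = 195 / 323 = 0.60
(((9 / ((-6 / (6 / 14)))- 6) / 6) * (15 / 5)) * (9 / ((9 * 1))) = -93 / 28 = -3.32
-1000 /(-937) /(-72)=-125 /8433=-0.01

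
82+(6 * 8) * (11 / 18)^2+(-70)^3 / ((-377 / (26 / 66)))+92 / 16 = 15988747 / 34452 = 464.09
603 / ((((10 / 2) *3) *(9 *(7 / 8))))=536 / 105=5.10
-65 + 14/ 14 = -64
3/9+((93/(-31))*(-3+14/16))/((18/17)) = 305/48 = 6.35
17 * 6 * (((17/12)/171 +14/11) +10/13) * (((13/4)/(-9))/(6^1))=-12.59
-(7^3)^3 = -40353607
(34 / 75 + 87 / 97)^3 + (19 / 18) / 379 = 719271267564011 / 291855712781250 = 2.46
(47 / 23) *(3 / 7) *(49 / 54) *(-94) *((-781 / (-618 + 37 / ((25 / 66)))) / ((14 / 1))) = -8.01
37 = 37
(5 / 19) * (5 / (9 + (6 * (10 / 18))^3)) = 675 / 23617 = 0.03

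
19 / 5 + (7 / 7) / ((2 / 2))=24 / 5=4.80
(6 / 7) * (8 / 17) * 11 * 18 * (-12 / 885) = -38016 / 35105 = -1.08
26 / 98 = 13 / 49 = 0.27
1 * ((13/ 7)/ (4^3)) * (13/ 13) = 0.03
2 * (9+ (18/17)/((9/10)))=346/17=20.35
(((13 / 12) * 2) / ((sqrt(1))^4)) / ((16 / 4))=13 / 24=0.54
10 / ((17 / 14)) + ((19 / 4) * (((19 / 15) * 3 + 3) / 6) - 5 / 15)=13.29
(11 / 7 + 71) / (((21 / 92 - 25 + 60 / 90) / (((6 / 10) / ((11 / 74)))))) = -31126176 / 2561405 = -12.15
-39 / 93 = -13 / 31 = -0.42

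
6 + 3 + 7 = 16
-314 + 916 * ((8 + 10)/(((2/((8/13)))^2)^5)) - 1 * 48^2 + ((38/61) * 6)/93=-682444317775191730/260690408086459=-2617.83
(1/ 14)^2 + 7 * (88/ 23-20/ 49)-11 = 58291/ 4508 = 12.93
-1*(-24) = 24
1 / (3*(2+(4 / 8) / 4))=8 / 51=0.16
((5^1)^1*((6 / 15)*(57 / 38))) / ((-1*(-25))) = 0.12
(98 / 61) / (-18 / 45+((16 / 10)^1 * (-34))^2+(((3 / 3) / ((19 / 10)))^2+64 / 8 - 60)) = 442225 / 800253327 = 0.00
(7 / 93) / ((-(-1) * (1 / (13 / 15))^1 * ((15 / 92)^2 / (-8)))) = -6161792 / 313875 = -19.63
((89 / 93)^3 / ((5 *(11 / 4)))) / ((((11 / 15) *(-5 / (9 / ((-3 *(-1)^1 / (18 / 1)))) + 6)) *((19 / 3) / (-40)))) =-2030310720 / 21848153371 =-0.09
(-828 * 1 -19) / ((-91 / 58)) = 7018 / 13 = 539.85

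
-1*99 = -99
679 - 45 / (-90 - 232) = 218683 / 322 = 679.14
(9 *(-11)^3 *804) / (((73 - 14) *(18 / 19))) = -10166178 / 59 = -172308.10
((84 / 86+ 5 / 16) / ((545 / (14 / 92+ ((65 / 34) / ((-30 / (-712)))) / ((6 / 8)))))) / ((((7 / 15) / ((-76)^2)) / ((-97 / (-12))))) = 13257901540913 / 923638968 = 14353.99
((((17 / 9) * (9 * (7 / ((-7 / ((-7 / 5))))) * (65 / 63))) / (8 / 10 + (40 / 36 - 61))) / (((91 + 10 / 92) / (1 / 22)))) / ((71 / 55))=-127075 / 791214699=-0.00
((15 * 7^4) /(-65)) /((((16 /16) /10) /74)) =-5330220 /13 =-410016.92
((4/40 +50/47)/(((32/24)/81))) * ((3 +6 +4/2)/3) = 487377/1880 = 259.24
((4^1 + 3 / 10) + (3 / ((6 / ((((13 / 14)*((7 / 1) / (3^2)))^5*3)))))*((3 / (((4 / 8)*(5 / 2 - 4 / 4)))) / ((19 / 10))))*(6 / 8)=73606369 / 19945440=3.69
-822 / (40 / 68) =-6987 / 5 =-1397.40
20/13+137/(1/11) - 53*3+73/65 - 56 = 84153/65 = 1294.66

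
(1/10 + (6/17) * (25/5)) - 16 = -14.14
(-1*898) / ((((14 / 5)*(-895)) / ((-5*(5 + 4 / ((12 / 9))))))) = -17960 / 1253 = -14.33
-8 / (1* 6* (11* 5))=-4 / 165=-0.02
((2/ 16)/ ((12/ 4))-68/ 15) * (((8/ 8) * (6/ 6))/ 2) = -539/ 240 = -2.25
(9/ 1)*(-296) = -2664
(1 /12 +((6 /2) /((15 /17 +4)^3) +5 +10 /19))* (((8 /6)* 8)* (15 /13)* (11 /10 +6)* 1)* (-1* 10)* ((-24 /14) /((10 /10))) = 8345920098400 /988619723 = 8441.99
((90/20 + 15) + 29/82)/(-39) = -814/1599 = -0.51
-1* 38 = -38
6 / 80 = 3 / 40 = 0.08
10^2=100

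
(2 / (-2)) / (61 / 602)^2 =-362404 / 3721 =-97.39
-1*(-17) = 17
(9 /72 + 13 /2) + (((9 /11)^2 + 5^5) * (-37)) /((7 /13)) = -1455291797 /6776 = -214771.52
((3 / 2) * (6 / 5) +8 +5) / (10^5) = 0.00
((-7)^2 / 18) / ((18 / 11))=539 / 324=1.66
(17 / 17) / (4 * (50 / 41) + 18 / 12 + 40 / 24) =246 / 1979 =0.12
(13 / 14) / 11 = 13 / 154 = 0.08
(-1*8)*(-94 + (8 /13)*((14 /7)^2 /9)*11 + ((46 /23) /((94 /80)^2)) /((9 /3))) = 187137712 /258453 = 724.07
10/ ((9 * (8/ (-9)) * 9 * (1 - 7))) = 5/ 216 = 0.02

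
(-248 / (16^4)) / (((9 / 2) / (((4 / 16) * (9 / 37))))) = -31 / 606208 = -0.00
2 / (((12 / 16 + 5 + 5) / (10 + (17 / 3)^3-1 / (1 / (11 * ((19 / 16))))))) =77285 / 2322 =33.28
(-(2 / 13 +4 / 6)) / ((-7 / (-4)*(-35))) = 128 / 9555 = 0.01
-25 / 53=-0.47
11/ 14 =0.79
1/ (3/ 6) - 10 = -8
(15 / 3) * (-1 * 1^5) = -5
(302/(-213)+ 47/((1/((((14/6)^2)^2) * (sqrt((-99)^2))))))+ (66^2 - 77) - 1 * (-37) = 90890525/639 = 142238.69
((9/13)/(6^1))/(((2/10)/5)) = 75/26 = 2.88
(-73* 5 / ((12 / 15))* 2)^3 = -6078390625 / 8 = -759798828.12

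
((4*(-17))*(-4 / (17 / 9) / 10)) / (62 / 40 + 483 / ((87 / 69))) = 8352 / 223079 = 0.04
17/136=1/8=0.12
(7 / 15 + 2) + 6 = 127 / 15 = 8.47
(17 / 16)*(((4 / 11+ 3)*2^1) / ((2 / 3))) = 1887 / 176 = 10.72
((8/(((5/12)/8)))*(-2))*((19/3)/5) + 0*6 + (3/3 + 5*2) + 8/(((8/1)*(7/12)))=-65871/175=-376.41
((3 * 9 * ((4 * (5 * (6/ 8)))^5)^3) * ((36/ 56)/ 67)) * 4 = 212816430725097656250/ 469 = 453766376812574960.02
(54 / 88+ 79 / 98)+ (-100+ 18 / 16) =-420227 / 4312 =-97.46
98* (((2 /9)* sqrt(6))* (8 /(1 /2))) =3136* sqrt(6) /9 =853.51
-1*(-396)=396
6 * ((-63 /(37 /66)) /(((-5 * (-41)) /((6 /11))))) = -13608 /7585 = -1.79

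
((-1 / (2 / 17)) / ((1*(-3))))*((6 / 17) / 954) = 1 / 954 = 0.00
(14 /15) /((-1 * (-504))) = 1 /540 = 0.00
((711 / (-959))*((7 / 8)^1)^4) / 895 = -243873 / 502231040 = -0.00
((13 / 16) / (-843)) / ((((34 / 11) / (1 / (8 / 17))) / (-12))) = 143 / 17984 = 0.01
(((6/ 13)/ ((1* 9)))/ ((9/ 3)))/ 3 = 2/ 351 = 0.01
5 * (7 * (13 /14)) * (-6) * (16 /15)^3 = -53248 /225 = -236.66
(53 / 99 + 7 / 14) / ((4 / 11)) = 205 / 72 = 2.85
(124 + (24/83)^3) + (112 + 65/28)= 3815921723/16010036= 238.35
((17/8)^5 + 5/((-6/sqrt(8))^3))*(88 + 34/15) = 3864.03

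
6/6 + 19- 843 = -823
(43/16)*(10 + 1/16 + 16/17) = 128699/4352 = 29.57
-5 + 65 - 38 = 22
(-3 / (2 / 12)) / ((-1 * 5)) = 18 / 5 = 3.60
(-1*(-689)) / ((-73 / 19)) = -179.33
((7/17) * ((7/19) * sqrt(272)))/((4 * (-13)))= -49 * sqrt(17)/4199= -0.05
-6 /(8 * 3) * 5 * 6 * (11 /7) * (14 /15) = -11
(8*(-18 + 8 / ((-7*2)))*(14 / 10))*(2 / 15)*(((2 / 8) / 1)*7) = -728 / 15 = -48.53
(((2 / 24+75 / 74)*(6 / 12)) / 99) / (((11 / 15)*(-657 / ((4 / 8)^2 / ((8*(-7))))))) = 2435 / 47438721792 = 0.00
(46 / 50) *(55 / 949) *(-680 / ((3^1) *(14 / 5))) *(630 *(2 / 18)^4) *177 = -50751800 / 691821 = -73.36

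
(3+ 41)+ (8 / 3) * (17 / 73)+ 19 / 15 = 16749 / 365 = 45.89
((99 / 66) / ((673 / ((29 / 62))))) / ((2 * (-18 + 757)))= 87 / 123342056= 0.00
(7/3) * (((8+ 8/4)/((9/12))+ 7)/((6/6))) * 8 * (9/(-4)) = -854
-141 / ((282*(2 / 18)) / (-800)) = 3600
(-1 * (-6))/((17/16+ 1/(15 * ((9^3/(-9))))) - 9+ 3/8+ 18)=116640/202889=0.57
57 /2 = 28.50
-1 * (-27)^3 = 19683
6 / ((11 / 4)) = 2.18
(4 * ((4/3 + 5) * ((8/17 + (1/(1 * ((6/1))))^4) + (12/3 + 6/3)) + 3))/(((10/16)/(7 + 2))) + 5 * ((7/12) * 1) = 2536.47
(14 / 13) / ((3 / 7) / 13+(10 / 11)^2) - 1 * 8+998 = 9380228 / 9463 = 991.25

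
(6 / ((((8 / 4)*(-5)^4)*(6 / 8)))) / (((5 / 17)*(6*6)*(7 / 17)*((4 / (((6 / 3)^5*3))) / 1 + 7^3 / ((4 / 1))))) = 2312 / 135121875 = 0.00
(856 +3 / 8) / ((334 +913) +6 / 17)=116467 / 169640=0.69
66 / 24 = 11 / 4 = 2.75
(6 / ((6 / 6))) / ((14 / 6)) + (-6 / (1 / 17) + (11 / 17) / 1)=-11755 / 119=-98.78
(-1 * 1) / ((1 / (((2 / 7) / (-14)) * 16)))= 16 / 49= 0.33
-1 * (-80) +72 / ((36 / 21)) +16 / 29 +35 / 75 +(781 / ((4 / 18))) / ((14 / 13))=41247359 / 12180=3386.48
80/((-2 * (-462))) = 20/231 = 0.09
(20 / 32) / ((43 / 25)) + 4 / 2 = 2.36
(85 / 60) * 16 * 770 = 52360 / 3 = 17453.33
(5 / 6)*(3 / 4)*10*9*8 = 450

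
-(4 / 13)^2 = -16 / 169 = -0.09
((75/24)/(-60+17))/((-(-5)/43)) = -5/8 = -0.62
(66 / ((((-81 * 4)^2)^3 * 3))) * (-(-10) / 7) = 55 / 2024454917495808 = 0.00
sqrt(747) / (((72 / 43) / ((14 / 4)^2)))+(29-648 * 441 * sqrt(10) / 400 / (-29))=29+35721 * sqrt(10) / 1450+2107 * sqrt(83) / 96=306.86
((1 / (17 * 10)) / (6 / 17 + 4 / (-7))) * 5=-7 / 52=-0.13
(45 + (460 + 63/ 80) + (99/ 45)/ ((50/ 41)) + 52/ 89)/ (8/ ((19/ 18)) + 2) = 132203881/ 2492000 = 53.05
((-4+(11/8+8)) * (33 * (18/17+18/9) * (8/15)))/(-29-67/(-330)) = -2904/289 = -10.05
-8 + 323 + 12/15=1579/5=315.80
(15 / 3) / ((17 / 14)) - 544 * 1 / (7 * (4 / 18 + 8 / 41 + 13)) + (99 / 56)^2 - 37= -9383106433 / 263947712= -35.55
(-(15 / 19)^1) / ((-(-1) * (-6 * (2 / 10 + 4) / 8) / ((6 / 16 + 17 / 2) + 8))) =1125 / 266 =4.23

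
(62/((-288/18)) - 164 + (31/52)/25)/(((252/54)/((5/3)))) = -59.95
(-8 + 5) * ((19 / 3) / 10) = -19 / 10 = -1.90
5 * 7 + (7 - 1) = 41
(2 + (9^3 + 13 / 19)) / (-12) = -2317 / 38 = -60.97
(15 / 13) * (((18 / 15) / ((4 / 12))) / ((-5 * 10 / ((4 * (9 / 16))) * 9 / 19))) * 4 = -513 / 325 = -1.58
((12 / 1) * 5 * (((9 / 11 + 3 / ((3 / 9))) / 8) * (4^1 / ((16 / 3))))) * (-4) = -220.91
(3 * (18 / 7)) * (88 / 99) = 48 / 7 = 6.86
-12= -12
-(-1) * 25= 25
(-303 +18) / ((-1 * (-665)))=-3 / 7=-0.43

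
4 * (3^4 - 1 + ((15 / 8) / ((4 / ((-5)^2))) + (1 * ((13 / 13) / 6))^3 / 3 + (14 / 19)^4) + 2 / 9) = 31157023387 / 84448008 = 368.95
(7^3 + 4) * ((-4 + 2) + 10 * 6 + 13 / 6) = 125267 / 6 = 20877.83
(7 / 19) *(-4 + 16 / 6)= -0.49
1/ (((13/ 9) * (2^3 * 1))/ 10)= 0.87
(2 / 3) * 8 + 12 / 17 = 308 / 51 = 6.04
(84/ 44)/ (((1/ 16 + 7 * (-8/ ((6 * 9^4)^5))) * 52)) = 248162267350270030686012/ 422466717036769218901945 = 0.59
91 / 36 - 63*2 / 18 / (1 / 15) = -3689 / 36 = -102.47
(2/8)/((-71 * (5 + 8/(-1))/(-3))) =-1/284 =-0.00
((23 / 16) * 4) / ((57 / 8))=46 / 57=0.81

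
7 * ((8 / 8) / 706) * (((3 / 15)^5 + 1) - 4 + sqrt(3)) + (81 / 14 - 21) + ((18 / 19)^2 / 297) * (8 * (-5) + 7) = -85544382311 / 5575193750 + 7 * sqrt(3) / 706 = -15.33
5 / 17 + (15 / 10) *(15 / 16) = 925 / 544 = 1.70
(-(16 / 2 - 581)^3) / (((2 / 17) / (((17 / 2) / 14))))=54370297413 / 56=970898168.09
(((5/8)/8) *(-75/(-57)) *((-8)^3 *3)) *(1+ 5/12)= -223.68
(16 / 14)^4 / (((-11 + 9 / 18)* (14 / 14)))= -8192 / 50421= -0.16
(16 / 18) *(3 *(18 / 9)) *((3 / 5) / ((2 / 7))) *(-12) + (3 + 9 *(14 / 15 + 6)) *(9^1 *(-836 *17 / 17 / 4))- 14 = -615829 / 5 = -123165.80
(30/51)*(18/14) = 90/119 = 0.76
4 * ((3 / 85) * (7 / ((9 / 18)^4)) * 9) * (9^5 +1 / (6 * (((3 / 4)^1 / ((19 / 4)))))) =714269472 / 85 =8403170.26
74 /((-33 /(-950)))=70300 /33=2130.30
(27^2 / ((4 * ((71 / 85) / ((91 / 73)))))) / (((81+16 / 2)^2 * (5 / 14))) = 0.10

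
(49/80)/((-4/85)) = -833/64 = -13.02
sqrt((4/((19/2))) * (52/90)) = 4 * sqrt(1235)/285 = 0.49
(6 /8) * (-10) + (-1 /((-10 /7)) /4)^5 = -767983193 /102400000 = -7.50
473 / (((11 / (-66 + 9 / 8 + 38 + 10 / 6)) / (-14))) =182105 / 12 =15175.42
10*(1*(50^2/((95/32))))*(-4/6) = -320000/57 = -5614.04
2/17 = 0.12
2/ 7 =0.29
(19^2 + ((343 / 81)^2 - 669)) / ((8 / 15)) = -9515695 / 17496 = -543.88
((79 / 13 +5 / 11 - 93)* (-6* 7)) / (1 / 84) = 43623720 / 143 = 305060.98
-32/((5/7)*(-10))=4.48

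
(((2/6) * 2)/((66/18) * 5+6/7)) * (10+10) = 280/403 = 0.69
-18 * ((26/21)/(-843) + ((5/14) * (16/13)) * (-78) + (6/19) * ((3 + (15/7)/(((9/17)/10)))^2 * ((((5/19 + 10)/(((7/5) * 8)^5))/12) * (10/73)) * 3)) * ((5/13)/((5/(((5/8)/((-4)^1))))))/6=-308320099044348747155/249394678457340788736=-1.24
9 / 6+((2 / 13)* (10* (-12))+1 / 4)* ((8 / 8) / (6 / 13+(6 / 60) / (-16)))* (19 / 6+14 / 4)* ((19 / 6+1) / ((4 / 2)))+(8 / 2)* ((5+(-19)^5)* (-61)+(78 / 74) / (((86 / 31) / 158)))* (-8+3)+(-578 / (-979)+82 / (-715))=-500464479351624979 / 165670830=-3020836434.22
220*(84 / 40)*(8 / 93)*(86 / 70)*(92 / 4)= 174064 / 155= 1122.99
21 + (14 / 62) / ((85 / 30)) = 11109 / 527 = 21.08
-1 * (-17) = 17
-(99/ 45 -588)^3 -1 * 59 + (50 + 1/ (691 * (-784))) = 13612948629937091/ 67718000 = 201024079.71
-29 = -29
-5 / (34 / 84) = -210 / 17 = -12.35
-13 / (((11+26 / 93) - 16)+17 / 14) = 16926 / 4565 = 3.71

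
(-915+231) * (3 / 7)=-2052 / 7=-293.14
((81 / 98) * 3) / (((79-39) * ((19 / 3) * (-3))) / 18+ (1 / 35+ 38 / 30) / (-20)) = -54675 / 932428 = -0.06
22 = 22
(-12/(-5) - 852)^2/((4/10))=9022752/5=1804550.40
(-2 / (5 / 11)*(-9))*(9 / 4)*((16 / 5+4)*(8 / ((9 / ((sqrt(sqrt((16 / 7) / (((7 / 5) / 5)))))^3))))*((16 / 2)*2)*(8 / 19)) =14598144*sqrt(35) / 4655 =18552.91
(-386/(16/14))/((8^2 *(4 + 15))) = -0.28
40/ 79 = 0.51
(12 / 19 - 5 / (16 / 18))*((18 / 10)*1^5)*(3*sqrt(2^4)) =-20493 / 190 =-107.86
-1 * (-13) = 13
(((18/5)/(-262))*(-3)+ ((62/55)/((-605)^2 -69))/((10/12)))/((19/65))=1766353524/12524386655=0.14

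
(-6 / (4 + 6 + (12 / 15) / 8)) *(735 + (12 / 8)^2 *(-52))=-37080 / 101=-367.13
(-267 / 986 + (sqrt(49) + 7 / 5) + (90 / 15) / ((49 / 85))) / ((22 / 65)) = 58214949 / 1062908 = 54.77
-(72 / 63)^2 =-64 / 49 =-1.31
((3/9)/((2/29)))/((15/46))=667/45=14.82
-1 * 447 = -447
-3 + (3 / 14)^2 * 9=-507 / 196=-2.59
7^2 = 49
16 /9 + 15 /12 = 109 /36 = 3.03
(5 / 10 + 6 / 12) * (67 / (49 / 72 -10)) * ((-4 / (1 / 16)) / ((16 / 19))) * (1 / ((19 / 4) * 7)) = 77184 / 4697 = 16.43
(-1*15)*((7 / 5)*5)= -105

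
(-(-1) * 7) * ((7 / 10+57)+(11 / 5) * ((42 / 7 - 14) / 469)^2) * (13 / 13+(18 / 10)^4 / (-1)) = -10762723144 / 2805625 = -3836.12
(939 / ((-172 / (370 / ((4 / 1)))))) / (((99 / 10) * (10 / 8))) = -57905 / 1419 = -40.81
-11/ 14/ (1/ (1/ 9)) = -11/ 126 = -0.09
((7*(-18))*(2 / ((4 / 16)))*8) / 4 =-2016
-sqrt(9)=-3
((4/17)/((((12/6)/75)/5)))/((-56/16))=-1500/119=-12.61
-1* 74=-74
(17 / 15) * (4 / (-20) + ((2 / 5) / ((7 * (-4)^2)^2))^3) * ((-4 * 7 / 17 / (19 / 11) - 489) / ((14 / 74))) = 7223494021636563313 / 12305550802944000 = 587.01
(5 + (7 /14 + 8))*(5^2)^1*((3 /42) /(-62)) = -675 /1736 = -0.39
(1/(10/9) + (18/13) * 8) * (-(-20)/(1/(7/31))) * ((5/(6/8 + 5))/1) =435960/9269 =47.03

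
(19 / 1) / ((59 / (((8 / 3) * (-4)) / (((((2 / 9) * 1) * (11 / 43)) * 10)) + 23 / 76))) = -77167 / 12980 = -5.95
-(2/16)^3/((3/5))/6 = -5/9216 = -0.00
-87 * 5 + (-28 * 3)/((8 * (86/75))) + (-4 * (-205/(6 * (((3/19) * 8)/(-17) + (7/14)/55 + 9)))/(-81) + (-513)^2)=3485900488222567/13268265588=262724.65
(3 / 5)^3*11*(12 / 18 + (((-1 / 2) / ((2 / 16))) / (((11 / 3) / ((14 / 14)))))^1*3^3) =-342 / 5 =-68.40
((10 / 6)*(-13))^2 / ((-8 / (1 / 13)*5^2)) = -13 / 72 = -0.18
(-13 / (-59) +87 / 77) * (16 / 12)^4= 1570304 / 367983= 4.27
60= 60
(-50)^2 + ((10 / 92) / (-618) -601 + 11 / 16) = 216017245 / 113712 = 1899.69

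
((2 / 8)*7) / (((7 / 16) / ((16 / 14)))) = 32 / 7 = 4.57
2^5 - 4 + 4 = 32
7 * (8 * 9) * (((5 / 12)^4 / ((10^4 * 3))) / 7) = 1 / 13824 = 0.00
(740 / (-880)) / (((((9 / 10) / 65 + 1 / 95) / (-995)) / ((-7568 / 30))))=-181866100 / 21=-8660290.48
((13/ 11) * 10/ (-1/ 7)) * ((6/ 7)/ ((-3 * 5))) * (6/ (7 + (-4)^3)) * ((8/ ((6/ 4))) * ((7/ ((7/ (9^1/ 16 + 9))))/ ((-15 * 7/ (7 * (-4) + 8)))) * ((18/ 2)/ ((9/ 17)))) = -120224/ 1463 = -82.18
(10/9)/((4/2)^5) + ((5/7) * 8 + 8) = 13859/1008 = 13.75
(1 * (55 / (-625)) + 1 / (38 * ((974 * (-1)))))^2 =165858264049 / 21404502250000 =0.01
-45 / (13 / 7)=-315 / 13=-24.23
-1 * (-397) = 397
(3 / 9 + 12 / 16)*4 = 4.33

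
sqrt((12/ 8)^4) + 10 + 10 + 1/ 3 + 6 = 343/ 12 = 28.58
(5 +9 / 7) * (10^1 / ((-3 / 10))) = -4400 / 21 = -209.52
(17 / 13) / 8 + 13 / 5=1437 / 520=2.76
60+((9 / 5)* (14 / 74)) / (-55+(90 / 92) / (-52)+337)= 356528076 / 5942015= 60.00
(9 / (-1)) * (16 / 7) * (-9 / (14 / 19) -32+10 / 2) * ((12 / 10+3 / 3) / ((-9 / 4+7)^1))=1739232 / 4655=373.63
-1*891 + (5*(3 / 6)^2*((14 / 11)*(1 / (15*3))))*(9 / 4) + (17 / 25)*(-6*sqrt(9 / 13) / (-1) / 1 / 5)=-78401 / 88 + 306*sqrt(13) / 1625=-890.24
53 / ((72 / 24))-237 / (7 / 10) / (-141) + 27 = 47.07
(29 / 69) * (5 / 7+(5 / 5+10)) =2378 / 483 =4.92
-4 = -4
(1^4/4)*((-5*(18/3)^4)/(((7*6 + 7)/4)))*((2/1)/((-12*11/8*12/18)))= 12960/539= 24.04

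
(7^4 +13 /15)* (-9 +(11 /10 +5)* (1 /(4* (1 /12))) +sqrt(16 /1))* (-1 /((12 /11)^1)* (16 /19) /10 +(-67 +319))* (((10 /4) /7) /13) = 646684586 /2925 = 221088.75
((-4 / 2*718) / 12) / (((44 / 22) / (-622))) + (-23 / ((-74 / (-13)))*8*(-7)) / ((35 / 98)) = 21006689 / 555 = 37849.89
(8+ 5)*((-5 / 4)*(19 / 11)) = -1235 / 44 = -28.07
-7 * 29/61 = -203/61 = -3.33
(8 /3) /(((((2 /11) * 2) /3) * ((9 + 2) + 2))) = 22 /13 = 1.69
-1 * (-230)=230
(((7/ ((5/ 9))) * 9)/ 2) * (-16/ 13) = -4536/ 65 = -69.78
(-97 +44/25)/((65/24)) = -57144/1625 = -35.17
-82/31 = -2.65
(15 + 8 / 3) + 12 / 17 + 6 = 24.37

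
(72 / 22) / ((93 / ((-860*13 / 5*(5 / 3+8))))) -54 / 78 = -3374957 / 4433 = -761.33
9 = 9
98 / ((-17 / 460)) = -45080 / 17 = -2651.76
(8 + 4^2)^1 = 24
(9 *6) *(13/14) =351/7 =50.14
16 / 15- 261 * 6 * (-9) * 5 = 1057066 / 15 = 70471.07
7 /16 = 0.44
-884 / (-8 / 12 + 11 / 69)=60996 / 35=1742.74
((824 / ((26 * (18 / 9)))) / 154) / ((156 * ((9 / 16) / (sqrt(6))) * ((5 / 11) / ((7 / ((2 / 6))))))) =412 * sqrt(6) / 7605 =0.13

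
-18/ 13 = -1.38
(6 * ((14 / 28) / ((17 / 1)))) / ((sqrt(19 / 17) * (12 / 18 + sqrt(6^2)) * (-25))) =-0.00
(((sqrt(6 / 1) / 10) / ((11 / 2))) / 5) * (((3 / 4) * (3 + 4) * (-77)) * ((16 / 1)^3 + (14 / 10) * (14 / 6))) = -3012961 * sqrt(6) / 500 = -14760.43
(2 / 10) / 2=1 / 10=0.10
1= 1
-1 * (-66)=66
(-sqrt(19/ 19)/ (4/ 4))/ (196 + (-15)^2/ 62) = -62/ 12377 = -0.01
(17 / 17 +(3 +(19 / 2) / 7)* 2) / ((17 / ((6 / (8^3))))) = 0.01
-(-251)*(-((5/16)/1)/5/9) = -251/144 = -1.74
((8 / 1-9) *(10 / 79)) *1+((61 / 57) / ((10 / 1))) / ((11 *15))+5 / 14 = 6012554 / 26004825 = 0.23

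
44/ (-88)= -1/ 2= -0.50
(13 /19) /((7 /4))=0.39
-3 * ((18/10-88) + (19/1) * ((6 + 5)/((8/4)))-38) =59.10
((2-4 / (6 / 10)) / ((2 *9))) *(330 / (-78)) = 1.10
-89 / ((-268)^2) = -89 / 71824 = -0.00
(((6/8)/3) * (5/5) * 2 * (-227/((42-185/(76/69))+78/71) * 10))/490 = 612446/33013995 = 0.02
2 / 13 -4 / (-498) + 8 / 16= 4285 / 6474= 0.66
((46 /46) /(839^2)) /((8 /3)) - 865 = -4871133317 /5631368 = -865.00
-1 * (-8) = 8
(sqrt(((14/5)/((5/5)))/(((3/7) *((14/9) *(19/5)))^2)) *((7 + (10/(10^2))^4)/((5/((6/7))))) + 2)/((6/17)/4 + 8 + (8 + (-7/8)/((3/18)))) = 10710153 *sqrt(70)/1225262500 + 136/737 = 0.26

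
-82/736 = -41/368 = -0.11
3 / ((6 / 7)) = 7 / 2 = 3.50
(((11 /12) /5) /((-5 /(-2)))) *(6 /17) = 11 /425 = 0.03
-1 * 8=-8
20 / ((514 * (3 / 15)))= 50 / 257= 0.19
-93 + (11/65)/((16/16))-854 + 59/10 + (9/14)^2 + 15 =-925.52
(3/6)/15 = 1/30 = 0.03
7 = 7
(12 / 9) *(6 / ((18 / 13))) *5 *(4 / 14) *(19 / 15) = 1976 / 189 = 10.46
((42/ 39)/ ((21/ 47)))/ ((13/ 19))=1786/ 507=3.52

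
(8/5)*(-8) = -12.80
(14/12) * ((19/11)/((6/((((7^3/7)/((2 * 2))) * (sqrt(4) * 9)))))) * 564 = 918897/22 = 41768.05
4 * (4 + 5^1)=36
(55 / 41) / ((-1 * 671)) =-5 / 2501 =-0.00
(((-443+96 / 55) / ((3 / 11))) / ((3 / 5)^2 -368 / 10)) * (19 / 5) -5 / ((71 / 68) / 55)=-18368219 / 194043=-94.66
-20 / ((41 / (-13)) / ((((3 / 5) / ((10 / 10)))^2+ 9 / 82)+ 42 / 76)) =1035372 / 159695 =6.48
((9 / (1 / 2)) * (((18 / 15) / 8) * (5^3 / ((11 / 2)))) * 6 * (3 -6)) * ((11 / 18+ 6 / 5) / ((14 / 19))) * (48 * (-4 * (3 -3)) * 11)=0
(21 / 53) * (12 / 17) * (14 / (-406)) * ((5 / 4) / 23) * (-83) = 26145 / 600967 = 0.04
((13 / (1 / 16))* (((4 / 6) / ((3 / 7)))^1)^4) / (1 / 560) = 4474695680 / 6561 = 682014.28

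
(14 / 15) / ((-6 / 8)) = -56 / 45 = -1.24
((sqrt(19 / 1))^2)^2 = 361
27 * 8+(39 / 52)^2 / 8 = 27657 / 128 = 216.07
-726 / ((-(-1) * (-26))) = 363 / 13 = 27.92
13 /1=13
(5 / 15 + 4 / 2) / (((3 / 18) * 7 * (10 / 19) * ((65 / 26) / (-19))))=-722 / 25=-28.88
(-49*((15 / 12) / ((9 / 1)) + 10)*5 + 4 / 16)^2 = 6169152.05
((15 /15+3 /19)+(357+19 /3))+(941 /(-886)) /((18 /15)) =36725677 /101004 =363.61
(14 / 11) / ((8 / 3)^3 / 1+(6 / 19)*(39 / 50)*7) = 0.06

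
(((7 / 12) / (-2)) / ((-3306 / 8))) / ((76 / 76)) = 7 / 9918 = 0.00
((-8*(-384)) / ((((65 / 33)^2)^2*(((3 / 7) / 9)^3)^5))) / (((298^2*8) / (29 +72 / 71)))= 587375125953931437.39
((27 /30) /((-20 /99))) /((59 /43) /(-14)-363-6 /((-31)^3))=7989678081 /651186212300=0.01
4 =4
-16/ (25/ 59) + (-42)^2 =43156/ 25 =1726.24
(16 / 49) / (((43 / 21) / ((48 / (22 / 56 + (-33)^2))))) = 0.01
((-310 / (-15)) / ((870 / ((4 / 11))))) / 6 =62 / 43065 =0.00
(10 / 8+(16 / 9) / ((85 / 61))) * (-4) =-7729 / 765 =-10.10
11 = 11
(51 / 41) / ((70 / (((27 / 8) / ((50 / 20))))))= 1377 / 57400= 0.02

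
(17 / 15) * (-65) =-221 / 3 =-73.67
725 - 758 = -33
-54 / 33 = -18 / 11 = -1.64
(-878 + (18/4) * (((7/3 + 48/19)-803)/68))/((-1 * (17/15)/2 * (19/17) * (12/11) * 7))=66143935/343672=192.46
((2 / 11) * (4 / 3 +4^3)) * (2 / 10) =392 / 165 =2.38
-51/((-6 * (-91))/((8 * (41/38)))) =-1394/1729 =-0.81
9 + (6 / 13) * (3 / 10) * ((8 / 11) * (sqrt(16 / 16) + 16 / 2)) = 9.91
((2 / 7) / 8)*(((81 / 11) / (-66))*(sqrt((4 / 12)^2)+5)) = -18 / 847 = -0.02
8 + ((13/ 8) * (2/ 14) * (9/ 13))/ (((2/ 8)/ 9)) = 193/ 14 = 13.79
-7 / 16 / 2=-0.22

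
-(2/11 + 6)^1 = -68/11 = -6.18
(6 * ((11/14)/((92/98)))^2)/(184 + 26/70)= 207515/9103032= 0.02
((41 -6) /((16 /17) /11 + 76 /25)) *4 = 163625 /3653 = 44.79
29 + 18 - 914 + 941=74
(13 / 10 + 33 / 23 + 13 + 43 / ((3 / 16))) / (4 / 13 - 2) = -2198261 / 15180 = -144.81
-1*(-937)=937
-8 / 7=-1.14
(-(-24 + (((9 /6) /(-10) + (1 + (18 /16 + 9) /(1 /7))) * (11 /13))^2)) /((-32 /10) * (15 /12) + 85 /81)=1240.19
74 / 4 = 18.50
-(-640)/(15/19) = 810.67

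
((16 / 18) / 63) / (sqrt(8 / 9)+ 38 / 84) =-304 / 32589+ 448 * sqrt(2) / 32589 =0.01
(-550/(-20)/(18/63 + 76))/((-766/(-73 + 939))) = -166705/409044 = -0.41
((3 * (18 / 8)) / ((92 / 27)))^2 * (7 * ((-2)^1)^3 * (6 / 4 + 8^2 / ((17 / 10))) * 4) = -4951435797 / 143888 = -34411.74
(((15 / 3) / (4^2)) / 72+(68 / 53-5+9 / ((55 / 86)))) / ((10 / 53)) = 34789999 / 633600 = 54.91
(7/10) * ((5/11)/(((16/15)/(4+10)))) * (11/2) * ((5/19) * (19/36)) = 1225/384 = 3.19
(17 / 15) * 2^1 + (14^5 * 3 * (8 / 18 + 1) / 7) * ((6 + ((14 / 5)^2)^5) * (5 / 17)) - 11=288970700969586541 / 99609375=2901039194.05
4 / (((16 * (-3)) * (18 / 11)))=-11 / 216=-0.05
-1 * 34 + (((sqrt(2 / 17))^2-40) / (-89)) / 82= -2108783 / 62033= -33.99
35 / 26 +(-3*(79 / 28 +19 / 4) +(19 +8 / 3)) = 0.30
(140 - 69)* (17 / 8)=1207 / 8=150.88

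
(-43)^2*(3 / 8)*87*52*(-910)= -2854513935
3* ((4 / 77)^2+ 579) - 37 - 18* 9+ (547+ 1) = 12367942 / 5929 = 2086.01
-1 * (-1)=1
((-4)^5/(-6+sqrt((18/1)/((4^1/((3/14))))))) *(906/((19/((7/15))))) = 4329472 *sqrt(21)/31065+121225216/31065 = 4540.97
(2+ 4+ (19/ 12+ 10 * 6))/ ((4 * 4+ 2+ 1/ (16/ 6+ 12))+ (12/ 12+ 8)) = 8921/ 3573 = 2.50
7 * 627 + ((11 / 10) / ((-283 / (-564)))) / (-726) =68314738 / 15565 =4389.00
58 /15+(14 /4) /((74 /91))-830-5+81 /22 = -20101261 /24420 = -823.15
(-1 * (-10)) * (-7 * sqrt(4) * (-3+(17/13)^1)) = 3080/13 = 236.92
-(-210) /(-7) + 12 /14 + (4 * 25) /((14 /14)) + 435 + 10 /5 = 3555 /7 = 507.86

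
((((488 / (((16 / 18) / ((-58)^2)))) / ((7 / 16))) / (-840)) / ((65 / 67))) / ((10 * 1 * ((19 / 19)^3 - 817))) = 3437167 / 5414500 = 0.63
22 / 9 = 2.44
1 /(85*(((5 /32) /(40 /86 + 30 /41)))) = 13504 /149855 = 0.09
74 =74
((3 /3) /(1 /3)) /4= 3 /4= 0.75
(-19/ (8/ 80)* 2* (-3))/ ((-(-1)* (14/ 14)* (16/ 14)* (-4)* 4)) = -1995/ 32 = -62.34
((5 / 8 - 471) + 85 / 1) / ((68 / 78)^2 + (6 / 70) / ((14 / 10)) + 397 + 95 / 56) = -229772907 / 238205225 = -0.96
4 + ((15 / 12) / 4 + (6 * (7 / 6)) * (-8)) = -827 / 16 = -51.69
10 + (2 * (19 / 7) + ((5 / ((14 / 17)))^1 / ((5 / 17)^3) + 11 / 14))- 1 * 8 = 43198 / 175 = 246.85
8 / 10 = 4 / 5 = 0.80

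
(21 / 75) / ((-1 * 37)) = -7 / 925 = -0.01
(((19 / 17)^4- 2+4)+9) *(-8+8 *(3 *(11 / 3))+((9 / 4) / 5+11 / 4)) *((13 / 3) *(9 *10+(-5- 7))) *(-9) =-1327545932544 / 417605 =-3178951.24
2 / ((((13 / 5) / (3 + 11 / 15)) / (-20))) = -2240 / 39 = -57.44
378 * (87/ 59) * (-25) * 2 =-27869.49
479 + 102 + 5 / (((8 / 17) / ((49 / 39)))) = 594.35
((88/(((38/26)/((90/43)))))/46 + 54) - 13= 821911/18791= 43.74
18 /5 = 3.60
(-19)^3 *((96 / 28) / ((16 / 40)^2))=-1028850 / 7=-146978.57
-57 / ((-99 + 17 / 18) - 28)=0.45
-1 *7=-7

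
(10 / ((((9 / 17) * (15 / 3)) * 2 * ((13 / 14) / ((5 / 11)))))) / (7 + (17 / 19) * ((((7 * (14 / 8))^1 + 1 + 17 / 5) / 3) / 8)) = 3617600 / 29815929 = 0.12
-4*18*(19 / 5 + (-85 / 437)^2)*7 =-1846926144 / 954845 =-1934.27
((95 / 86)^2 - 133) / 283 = -974643 / 2093068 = -0.47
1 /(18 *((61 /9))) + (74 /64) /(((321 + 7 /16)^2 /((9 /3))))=717805 /87214994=0.01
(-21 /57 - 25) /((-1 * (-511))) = -482 /9709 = -0.05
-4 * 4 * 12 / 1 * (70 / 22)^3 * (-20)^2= -3292800000 / 1331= -2473929.38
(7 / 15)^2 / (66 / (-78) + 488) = 637 / 1424925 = 0.00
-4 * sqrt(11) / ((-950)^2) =-sqrt(11) / 225625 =-0.00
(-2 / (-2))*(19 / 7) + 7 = 68 / 7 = 9.71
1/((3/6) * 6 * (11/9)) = 3/11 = 0.27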